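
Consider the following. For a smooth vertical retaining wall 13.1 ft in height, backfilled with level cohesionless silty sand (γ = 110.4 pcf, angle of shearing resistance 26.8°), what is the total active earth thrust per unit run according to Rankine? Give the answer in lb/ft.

3590 lb/ft

K_a = tan²(45° − φ/2) = 0.3785.
P_a = ½ K_a γ H² = 0.5 × 0.3785 × 110.4 × 13.1² = 3585 lb/ft.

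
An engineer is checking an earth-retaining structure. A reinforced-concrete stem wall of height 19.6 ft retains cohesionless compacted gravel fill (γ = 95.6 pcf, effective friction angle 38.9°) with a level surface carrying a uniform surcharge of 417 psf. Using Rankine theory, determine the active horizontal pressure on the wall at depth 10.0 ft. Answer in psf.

314 psf

K_a = (1 − sin φ)/(1 + sin φ) = 0.2285.
σ_v = γz + q = 95.6 × 10.0 + 417 = 1373 psf.
σ_h = K_a σ_v = 0.2285 × 1373 = 313.8 psf.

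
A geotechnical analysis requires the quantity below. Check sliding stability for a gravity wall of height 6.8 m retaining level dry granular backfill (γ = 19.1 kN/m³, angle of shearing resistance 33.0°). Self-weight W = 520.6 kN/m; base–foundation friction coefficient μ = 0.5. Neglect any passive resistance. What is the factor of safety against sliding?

2.00

K_a = tan²(45° − 33.0°/2) = 0.2948.
P_a = ½K_aγH² = 0.5×0.2948×19.1×6.8² = 130.2 kN/m, acting at H/3 = 2.267 m above the base.
FS_sliding = μW / P_a = 0.5×520.6 / 130.2 = 2.000.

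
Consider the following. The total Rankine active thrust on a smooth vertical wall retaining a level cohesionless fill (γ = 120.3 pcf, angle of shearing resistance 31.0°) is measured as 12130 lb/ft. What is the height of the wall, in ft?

K_a = 0.3201. P_a = ½ K_a γ H² ⇒ H = √(2P_a/(K_a γ)).
H = √(2×12130/(0.3201×120.3)) = 25.10 ft.

25.1 ft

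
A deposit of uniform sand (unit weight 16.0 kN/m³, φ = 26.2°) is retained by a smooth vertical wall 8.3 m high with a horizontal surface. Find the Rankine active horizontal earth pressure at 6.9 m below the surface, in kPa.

K_a = (1 − sin φ)/(1 + sin φ) = 0.3874.
σ_h = K_a γ z = 0.3874 × 16.0 × 6.9 = 42.77 kPa.

42.8 kPa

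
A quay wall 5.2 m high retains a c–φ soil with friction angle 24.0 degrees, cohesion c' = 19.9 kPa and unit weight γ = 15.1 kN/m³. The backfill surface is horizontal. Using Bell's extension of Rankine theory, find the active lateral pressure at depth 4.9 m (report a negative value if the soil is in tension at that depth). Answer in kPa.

K_a = (1 − sin φ)/(1 + sin φ) = 0.4217.
σ_a = K_a γ z − 2c√K_a = 0.4217×15.1×4.9 − 2×19.9×0.6494 = 5.357 kPa.

5.36 kPa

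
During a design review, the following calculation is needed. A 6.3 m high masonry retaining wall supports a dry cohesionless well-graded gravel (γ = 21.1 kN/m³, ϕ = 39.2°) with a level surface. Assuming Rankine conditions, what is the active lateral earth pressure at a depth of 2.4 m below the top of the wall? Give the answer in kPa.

11.4 kPa

K_a = (1 − sin φ)/(1 + sin φ) = 0.2255.
σ_h = K_a γ z = 0.2255 × 21.1 × 2.4 = 11.42 kPa.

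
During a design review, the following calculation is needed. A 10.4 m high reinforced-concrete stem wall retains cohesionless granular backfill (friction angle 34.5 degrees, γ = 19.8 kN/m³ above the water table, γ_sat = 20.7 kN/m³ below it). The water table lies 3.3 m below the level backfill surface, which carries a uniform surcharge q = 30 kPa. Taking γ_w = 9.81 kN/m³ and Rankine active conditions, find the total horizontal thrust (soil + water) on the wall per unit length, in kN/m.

K_a = tan²(45° − φ/2) = 0.2768.
γ' = 20.7 − 9.81 = 10.89 kN/m³. h₂ = H − d_w = 7.1 m.
σ'_h: at surface K_a·q = 8.304; at WT K_a(q+γd_w) = 26.39; at base K_a(q+γd_w+γ'h₂) = 47.79 kPa.
P₁ = ½(8.304+26.39)×3.3 = 57.25; P₂ = ½(26.39+47.79)×7.1 = 263.4; P_w = ½γ_w h₂² = 247.3.
Total = 57.25+263.4+247.3 = 567.9 kN/m.

568 kN/m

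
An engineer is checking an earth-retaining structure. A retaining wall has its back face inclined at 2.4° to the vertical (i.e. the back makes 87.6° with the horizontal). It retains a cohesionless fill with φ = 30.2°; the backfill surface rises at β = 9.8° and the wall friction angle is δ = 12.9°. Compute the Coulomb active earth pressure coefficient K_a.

K_a = sin²(α+φ) / [sin²α · sin(α−δ) · (1 + √{sin(φ+δ)sin(φ−β) / (sin(α−δ)sin(α+β))})²].
With α = 87.6°, φ = 30.2°, δ = 12.9°, β = 9.8°: K_a = 0.3617.

0.362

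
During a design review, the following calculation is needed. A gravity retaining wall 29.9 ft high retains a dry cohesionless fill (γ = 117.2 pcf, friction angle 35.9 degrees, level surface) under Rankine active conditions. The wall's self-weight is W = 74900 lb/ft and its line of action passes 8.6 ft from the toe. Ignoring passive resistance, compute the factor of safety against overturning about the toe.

K_a = tan²(45° − 35.9°/2) = 0.2607.
P_a = ½K_aγH² = 0.5×0.2607×117.2×29.9² = 13660 lb/ft, acting at H/3 = 9.967 ft above the base.
Overturning moment M_o = P_a × H/3 = 13660 × 9.967 = 136100.
Resisting moment M_r = W × 8.6 = 74900 × 8.6 = 644100.
FS_overturning = M_r/M_o = 644100/136100 = 4.731.

4.73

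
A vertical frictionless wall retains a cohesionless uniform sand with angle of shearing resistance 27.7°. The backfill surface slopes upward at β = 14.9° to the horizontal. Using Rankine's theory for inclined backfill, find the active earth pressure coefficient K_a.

0.413

K_a = cos β · (cos β − √(cos²β − cos²φ)) / (cos β + √(cos²β − cos²φ)).
cos β = 0.9664, cos φ = 0.8854, √(cos²β − cos²φ) = 0.3872.
K_a = 0.9664 × (0.9664 − 0.3872)/(0.9664 + 0.3872) = 0.4134.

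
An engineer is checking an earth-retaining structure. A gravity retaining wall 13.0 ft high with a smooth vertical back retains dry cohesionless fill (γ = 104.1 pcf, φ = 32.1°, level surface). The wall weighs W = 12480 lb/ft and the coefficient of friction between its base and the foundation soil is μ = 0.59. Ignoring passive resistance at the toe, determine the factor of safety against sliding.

2.74

K_a = tan²(45° − 32.1°/2) = 0.3060.
P_a = ½K_aγH² = 0.5×0.3060×104.1×13.0² = 2692 lb/ft, acting at H/3 = 4.333 ft above the base.
FS_sliding = μW / P_a = 0.59×12480 / 2692 = 2.736.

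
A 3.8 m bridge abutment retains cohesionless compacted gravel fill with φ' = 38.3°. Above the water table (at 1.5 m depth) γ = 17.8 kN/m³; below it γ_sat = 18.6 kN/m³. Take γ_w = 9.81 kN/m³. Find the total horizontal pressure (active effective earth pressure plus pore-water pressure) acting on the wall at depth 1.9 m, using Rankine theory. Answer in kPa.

K_a = (1 − sin φ)/(1 + sin φ) = 0.2347.
γ' = 18.6 − 9.81 = 8.790 kN/m³.
Effective vertical stress at 1.9 m: σ'_v = 17.8×1.5 + 8.790×0.400 = 30.22 kPa.
σ'_h = K_a σ'_v = 0.2347 × 30.22 = 7.093 kPa; u = γ_w × 0.400 = 3.924 kPa.
Total σ_h = 7.093 + 3.924 = 11.02 kPa.

11.0 kPa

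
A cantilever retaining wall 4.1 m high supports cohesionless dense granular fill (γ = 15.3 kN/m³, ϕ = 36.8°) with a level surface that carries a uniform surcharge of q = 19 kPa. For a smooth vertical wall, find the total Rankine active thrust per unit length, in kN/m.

K_a = tan²(45° − φ/2) = 0.2508.
Soil triangle: ½ K_a γ H² = 0.5×0.2508×15.3×4.1² = 32.25 kN/m.
Surcharge rectangle: K_a q H = 0.2508×19×4.1 = 19.53 kN/m.
Total = 32.25 + 19.53 = 51.78 kN/m.

51.8 kN/m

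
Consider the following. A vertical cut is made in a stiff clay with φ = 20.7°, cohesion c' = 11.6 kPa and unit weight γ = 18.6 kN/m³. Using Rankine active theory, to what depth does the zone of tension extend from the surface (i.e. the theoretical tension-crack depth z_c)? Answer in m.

K_a = tan²(45° − 20.7°/2) = 0.4777; √K_a = 0.6911.
The active pressure is zero where K_a γ z = 2c√K_a, so z_c = 2c/(γ√K_a) = 2×11.6/(18.6×0.6911) = 1.805 m.

1.80 m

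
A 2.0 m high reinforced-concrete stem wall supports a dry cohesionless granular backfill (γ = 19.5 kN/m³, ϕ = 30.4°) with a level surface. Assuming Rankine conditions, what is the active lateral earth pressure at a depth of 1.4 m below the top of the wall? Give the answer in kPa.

8.95 kPa

K_a = (1 − sin φ)/(1 + sin φ) = 0.3280.
σ_h = K_a γ z = 0.3280 × 19.5 × 1.4 = 8.954 kPa.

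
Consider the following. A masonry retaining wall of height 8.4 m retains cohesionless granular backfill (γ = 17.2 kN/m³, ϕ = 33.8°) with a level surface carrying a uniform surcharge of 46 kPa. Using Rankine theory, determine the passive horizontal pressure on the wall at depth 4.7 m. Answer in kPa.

445 kPa

K_p = (1 + sin φ)/(1 − sin φ) = 3.508.
σ_v = γz + q = 17.2 × 4.7 + 46 = 126.8 kPa.
σ_h = K_p σ_v = 3.508 × 126.8 = 444.9 kPa.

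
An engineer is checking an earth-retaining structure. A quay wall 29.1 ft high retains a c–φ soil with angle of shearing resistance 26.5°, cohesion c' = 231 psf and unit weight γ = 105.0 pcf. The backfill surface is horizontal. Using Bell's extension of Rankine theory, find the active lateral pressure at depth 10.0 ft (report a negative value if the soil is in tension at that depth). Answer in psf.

116 psf

K_a = (1 − sin φ)/(1 + sin φ) = 0.3829.
σ_a = K_a γ z − 2c√K_a = 0.3829×105.0×10.0 − 2×231×0.6188 = 116.2 psf.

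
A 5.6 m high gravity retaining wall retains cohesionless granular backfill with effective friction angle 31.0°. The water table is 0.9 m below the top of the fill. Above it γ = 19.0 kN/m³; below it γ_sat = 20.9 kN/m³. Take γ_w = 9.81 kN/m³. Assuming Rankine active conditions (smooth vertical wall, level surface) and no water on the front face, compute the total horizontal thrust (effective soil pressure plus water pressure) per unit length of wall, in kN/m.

K_a = tan²(45° − φ/2) = 0.3201.
γ' = 20.9 − 9.81 = 11.09 kN/m³. Depth below WT = 4.7 m.
σ'_h at WT = K_a γ d_w = 5.474 kPa; at base = 5.474 + K_a γ' × 4.7 = 22.16 kPa.
P₁ (0–0.9 m) = ½×5.474×0.9 = 2.463. P₂ (0.9–5.6 m) = ½(5.474+22.16)×4.7 = 64.93.
P_w = ½ γ_w h₂² = 0.5×9.81×4.7² = 108.4. Total = 2.463+64.93+108.4 = 175.7 kN/m.

176 kN/m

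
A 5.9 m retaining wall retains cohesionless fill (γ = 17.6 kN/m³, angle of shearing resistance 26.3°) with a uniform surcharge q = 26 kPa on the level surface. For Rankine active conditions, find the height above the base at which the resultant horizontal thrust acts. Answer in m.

2.29 m

K_a = 0.3859.
Triangular part P₁ = ½K_aγH² = 118.2 at H/3 = 1.967 m; rectangular part P₂ = K_a q H = 59.20 at H/2 = 2.950 m.
ȳ = (P₁·1.967 + P₂·2.950)/(P₁+P₂) = 2.295 m.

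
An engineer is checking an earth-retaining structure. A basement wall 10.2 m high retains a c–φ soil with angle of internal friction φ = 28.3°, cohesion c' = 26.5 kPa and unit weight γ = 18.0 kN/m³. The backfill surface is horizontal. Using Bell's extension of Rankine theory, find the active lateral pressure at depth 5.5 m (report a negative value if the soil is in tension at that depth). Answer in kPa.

K_a = (1 − sin φ)/(1 + sin φ) = 0.3568.
σ_a = K_a γ z − 2c√K_a = 0.3568×18.0×5.5 − 2×26.5×0.5973 = 3.663 kPa.

3.66 kPa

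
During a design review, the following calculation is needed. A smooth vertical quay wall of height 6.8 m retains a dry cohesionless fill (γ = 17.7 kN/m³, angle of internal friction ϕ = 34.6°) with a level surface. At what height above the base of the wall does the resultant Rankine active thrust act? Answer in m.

K_a = 0.2756.
The pressure distribution is triangular, so the resultant acts at H/3 above the base = 6.8/3 = 2.267 m.

2.27 m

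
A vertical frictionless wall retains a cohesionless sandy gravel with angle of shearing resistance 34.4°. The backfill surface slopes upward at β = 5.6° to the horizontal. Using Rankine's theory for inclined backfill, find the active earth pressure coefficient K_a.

0.281

K_a = cos β · (cos β − √(cos²β − cos²φ)) / (cos β + √(cos²β − cos²φ)).
cos β = 0.9952, cos φ = 0.8251, √(cos²β − cos²φ) = 0.5565.
K_a = 0.9952 × (0.9952 − 0.5565)/(0.9952 + 0.5565) = 0.2814.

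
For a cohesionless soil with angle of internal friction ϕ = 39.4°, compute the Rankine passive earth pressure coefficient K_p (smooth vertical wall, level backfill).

4.48

K_p = (1 + sin φ)/(1 − sin φ) = tan²(45° + 39.4°/2) = 4.475.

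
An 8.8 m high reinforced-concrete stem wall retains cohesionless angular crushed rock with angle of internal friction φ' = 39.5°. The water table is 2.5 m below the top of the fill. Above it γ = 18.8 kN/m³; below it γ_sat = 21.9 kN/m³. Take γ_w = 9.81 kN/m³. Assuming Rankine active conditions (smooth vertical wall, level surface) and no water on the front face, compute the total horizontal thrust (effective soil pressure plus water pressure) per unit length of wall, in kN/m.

K_a = tan²(45° − φ/2) = 0.2224.
γ' = 21.9 − 9.81 = 12.09 kN/m³. Depth below WT = 6.3 m.
σ'_h at WT = K_a γ d_w = 10.45 kPa; at base = 10.45 + K_a γ' × 6.3 = 27.40 kPa.
P₁ (0–2.5 m) = ½×10.45×2.5 = 13.07. P₂ (2.5–8.8 m) = ½(10.45+27.40)×6.3 = 119.2.
P_w = ½ γ_w h₂² = 0.5×9.81×6.3² = 194.7. Total = 13.07+119.2+194.7 = 327.0 kN/m.

327 kN/m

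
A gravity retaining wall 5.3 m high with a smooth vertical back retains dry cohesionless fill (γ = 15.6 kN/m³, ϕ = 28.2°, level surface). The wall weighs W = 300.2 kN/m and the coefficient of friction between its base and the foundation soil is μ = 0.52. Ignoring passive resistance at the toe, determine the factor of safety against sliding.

K_a = tan²(45° − 28.2°/2) = 0.3582.
P_a = ½K_aγH² = 0.5×0.3582×15.6×5.3² = 78.48 kN/m, acting at H/3 = 1.767 m above the base.
FS_sliding = μW / P_a = 0.52×300.2 / 78.48 = 1.989.

1.99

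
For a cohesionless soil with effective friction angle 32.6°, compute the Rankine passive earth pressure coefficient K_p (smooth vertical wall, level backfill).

K_p = (1 + sin φ)/(1 − sin φ) = tan²(45° + 32.6°/2) = 3.336.

3.34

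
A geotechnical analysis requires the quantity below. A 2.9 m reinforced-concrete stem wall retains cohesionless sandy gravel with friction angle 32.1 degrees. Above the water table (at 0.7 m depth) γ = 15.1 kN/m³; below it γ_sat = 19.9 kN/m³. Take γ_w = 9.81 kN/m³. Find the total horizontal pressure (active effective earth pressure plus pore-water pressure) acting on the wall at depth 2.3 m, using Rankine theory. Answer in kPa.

23.9 kPa

K_a = (1 − sin φ)/(1 + sin φ) = 0.3060.
γ' = 19.9 − 9.81 = 10.09 kN/m³.
Effective vertical stress at 2.3 m: σ'_v = 15.1×0.7 + 10.09×1.60 = 26.71 kPa.
σ'_h = K_a σ'_v = 0.3060 × 26.71 = 8.174 kPa; u = γ_w × 1.60 = 15.70 kPa.
Total σ_h = 8.174 + 15.70 = 23.87 kPa.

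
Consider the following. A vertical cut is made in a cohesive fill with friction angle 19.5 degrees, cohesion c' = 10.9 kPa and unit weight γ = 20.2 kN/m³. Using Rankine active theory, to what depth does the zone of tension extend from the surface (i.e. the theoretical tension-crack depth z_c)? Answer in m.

K_a = tan²(45° − 19.5°/2) = 0.4995; √K_a = 0.7067.
The active pressure is zero where K_a γ z = 2c√K_a, so z_c = 2c/(γ√K_a) = 2×10.9/(20.2×0.7067) = 1.527 m.

1.53 m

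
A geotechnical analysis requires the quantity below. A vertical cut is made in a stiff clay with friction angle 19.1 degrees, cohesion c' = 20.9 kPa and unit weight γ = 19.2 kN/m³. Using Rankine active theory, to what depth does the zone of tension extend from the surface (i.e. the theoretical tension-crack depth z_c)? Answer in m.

3.06 m

K_a = tan²(45° − 19.1°/2) = 0.5069; √K_a = 0.7120.
The active pressure is zero where K_a γ z = 2c√K_a, so z_c = 2c/(γ√K_a) = 2×20.9/(19.2×0.7120) = 3.058 m.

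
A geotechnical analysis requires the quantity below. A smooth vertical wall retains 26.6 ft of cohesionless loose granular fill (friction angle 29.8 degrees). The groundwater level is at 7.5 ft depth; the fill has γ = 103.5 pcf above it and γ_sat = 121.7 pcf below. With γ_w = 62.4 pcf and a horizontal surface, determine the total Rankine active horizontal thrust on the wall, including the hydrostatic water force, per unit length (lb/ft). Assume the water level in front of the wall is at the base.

21000 lb/ft

K_a = tan²(45° − φ/2) = 0.3360.
γ' = 121.7 − 62.4 = 59.30 pcf. Depth below WT = 19.1 ft.
σ'_h at WT = K_a γ d_w = 260.8 psf; at base = 260.8 + K_a γ' × 19.1 = 641.4 psf.
P₁ (0–7.5 ft) = ½×260.8×7.5 = 978.2. P₂ (7.5–26.6 ft) = ½(260.8+641.4)×19.1 = 8617.
P_w = ½ γ_w h₂² = 0.5×62.4×19.1² = 11380. Total = 978.2+8617+11380 = 20980 lb/ft.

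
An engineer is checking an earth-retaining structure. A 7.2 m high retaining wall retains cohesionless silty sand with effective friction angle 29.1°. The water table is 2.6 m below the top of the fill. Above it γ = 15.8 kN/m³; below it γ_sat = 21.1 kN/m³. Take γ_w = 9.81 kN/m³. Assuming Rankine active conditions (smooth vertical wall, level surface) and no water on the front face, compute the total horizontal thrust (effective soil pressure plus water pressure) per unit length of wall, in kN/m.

229 kN/m

K_a = tan²(45° − φ/2) = 0.3456.
γ' = 21.1 − 9.81 = 11.29 kN/m³. Depth below WT = 4.6 m.
σ'_h at WT = K_a γ d_w = 14.20 kPa; at base = 14.20 + K_a γ' × 4.6 = 32.14 kPa.
P₁ (0–2.6 m) = ½×14.20×2.6 = 18.46. P₂ (2.6–7.2 m) = ½(14.20+32.14)×4.6 = 106.6.
P_w = ½ γ_w h₂² = 0.5×9.81×4.6² = 103.8. Total = 18.46+106.6+103.8 = 228.8 kN/m.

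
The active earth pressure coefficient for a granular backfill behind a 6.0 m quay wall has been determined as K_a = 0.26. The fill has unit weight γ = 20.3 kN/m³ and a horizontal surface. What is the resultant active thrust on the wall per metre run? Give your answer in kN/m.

95.0 kN/m

P = ½ K_a γ H² = 0.5 × 0.26 × 20.3 × 6.0² = 95.00 kN/m.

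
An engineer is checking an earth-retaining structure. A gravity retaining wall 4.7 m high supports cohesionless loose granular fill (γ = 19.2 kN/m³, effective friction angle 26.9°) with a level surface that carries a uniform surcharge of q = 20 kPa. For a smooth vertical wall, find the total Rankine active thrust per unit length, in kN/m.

K_a = tan²(45° − φ/2) = 0.3770.
Soil triangle: ½ K_a γ H² = 0.5×0.3770×19.2×4.7² = 79.95 kN/m.
Surcharge rectangle: K_a q H = 0.3770×20×4.7 = 35.44 kN/m.
Total = 79.95 + 35.44 = 115.4 kN/m.

115 kN/m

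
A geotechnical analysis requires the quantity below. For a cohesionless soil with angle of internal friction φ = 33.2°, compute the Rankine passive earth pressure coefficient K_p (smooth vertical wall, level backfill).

K_p = (1 + sin φ)/(1 − sin φ) = tan²(45° + 33.2°/2) = 3.421.

3.42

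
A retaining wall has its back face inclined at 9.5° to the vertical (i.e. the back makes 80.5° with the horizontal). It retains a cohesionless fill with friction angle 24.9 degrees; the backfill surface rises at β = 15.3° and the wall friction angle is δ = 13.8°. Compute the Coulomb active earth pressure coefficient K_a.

0.581

K_a = sin²(α+φ) / [sin²α · sin(α−δ) · (1 + √{sin(φ+δ)sin(φ−β) / (sin(α−δ)sin(α+β))})²].
With α = 80.5°, φ = 24.9°, δ = 13.8°, β = 15.3°: K_a = 0.5813.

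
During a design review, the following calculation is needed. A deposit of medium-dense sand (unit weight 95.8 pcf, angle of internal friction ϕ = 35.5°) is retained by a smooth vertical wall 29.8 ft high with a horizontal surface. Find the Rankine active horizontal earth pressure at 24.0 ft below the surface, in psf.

K_a = (1 − sin φ)/(1 + sin φ) = 0.2653.
σ_h = K_a γ z = 0.2653 × 95.8 × 24.0 = 609.9 psf.

610 psf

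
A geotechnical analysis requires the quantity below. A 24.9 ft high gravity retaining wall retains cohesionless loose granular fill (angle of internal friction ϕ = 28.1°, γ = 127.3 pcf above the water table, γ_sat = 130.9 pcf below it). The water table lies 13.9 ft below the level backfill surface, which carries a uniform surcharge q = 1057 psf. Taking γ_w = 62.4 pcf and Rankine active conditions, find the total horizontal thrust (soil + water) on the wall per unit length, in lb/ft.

26200 lb/ft

K_a = tan²(45° − φ/2) = 0.3596.
γ' = 130.9 − 62.4 = 68.50 pcf. h₂ = H − d_w = 11.0 ft.
σ'_h: at surface K_a·q = 380.1; at WT K_a(q+γd_w) = 1016; at base K_a(q+γd_w+γ'h₂) = 1287 psf.
P₁ = ½(380.1+1016)×13.9 = 9706; P₂ = ½(1016+1287)×11.0 = 12670; P_w = ½γ_w h₂² = 3775.
Total = 9706+12670+3775 = 26150 lb/ft.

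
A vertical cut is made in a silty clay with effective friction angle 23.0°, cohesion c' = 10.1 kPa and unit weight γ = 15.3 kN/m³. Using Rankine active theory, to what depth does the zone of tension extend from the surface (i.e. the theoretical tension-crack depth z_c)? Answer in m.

1.99 m

K_a = tan²(45° − 23.0°/2) = 0.4381; √K_a = 0.6619.
The active pressure is zero where K_a γ z = 2c√K_a, so z_c = 2c/(γ√K_a) = 2×10.1/(15.3×0.6619) = 1.995 m.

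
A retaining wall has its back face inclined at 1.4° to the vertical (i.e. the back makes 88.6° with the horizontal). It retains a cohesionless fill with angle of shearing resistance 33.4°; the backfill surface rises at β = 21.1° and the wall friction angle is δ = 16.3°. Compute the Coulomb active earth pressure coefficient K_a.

0.372

K_a = sin²(α+φ) / [sin²α · sin(α−δ) · (1 + √{sin(φ+δ)sin(φ−β) / (sin(α−δ)sin(α+β))})²].
With α = 88.6°, φ = 33.4°, δ = 16.3°, β = 21.1°: K_a = 0.3717.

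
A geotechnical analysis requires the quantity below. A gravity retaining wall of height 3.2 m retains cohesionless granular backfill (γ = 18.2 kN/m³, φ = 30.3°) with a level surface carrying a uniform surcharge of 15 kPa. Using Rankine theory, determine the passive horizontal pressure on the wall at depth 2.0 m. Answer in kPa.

156 kPa

K_p = (1 + sin φ)/(1 − sin φ) = 3.037.
σ_v = γz + q = 18.2 × 2.0 + 15 = 51.40 kPa.
σ_h = K_p σ_v = 3.037 × 51.40 = 156.1 kPa.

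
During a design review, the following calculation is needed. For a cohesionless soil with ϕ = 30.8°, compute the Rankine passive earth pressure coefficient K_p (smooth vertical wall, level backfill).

3.10

K_p = (1 + sin φ)/(1 − sin φ) = tan²(45° + 30.8°/2) = 3.099.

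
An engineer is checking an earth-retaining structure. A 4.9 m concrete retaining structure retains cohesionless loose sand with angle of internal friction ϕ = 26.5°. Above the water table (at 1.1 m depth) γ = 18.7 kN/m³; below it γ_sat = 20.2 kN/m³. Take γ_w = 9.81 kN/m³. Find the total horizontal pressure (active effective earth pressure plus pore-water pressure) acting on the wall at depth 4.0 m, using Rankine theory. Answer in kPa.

K_a = (1 − sin φ)/(1 + sin φ) = 0.3829.
γ' = 20.2 − 9.81 = 10.39 kN/m³.
Effective vertical stress at 4.0 m: σ'_v = 18.7×1.1 + 10.39×2.90 = 50.70 kPa.
σ'_h = K_a σ'_v = 0.3829 × 50.70 = 19.42 kPa; u = γ_w × 2.90 = 28.45 kPa.
Total σ_h = 19.42 + 28.45 = 47.86 kPa.

47.9 kPa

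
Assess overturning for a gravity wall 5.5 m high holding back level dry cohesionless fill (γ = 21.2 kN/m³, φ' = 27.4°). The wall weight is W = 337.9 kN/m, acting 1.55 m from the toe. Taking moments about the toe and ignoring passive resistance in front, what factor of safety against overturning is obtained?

K_a = tan²(45° − 27.4°/2) = 0.3697.
P_a = ½K_aγH² = 0.5×0.3697×21.2×5.5² = 118.5 kN/m, acting at H/3 = 1.833 m above the base.
Overturning moment M_o = P_a × H/3 = 118.5 × 1.833 = 217.3.
Resisting moment M_r = W × 1.55 = 337.9 × 1.55 = 523.7.
FS_overturning = M_r/M_o = 523.7/217.3 = 2.410.

2.41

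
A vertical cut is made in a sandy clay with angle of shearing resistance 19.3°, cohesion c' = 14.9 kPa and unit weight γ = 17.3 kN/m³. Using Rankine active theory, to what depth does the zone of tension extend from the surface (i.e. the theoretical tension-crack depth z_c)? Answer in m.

2.43 m

K_a = tan²(45° − 19.3°/2) = 0.5032; √K_a = 0.7094.
The active pressure is zero where K_a γ z = 2c√K_a, so z_c = 2c/(γ√K_a) = 2×14.9/(17.3×0.7094) = 2.428 m.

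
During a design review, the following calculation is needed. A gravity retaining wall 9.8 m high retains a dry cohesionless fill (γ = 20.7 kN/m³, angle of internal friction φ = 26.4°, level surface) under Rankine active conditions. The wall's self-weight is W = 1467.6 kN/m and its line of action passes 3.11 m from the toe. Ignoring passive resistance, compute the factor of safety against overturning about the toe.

3.66

K_a = tan²(45° − 26.4°/2) = 0.3844.
P_a = ½K_aγH² = 0.5×0.3844×20.7×9.8² = 382.1 kN/m, acting at H/3 = 3.267 m above the base.
Overturning moment M_o = P_a × H/3 = 382.1 × 3.267 = 1248.
Resisting moment M_r = W × 3.11 = 1467.6 × 3.11 = 4564.
FS_overturning = M_r/M_o = 4564/1248 = 3.656.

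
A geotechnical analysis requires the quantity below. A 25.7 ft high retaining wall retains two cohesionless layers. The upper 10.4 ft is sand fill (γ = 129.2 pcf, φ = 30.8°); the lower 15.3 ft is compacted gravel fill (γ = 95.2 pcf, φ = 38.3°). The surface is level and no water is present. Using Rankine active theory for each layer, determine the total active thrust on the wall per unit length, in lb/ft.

9700 lb/ft

K_a1 = tan²(45°−30.8°/2) = 0.3227; K_a2 = tan²(45°−38.3°/2) = 0.2347.
Layer 1: σ at base = K_a1 γ₁ h₁ = 433.6 psf; P₁ = ½×433.6×10.4 = 2255.
Layer 2: σ_v at top = γ₁h₁ = 1344; σ_h top = K_a2×1344 = 315.4; σ_h base = K_a2×(1344+95.2×15.3) = 657.3.
P₂ = ½(315.4+657.3)×15.3 = 7441. Total P_a = 2255+7441 = 9696 lb/ft.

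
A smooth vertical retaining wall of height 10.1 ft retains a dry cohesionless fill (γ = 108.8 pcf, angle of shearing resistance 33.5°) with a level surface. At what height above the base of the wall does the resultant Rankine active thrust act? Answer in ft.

3.37 ft

K_a = 0.2887.
The pressure distribution is triangular, so the resultant acts at H/3 above the base = 10.1/3 = 3.367 ft.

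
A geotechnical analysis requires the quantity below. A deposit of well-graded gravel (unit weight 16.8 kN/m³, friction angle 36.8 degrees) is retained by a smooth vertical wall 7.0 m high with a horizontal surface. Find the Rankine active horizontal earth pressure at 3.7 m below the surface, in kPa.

K_a = (1 − sin φ)/(1 + sin φ) = 0.2508.
σ_h = K_a γ z = 0.2508 × 16.8 × 3.7 = 15.59 kPa.

15.6 kPa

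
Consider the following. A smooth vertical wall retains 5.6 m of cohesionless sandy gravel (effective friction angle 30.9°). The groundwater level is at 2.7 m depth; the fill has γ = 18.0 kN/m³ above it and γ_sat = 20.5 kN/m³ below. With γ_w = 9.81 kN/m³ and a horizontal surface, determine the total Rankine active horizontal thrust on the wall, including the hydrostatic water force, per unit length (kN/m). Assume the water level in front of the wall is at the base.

K_a = tan²(45° − φ/2) = 0.3214.
γ' = 20.5 − 9.81 = 10.69 kN/m³. Depth below WT = 2.9 m.
σ'_h at WT = K_a γ d_w = 15.62 kPa; at base = 15.62 + K_a γ' × 2.9 = 25.58 kPa.
P₁ (0–2.7 m) = ½×15.62×2.7 = 21.09. P₂ (2.7–5.6 m) = ½(15.62+25.58)×2.9 = 59.75.
P_w = ½ γ_w h₂² = 0.5×9.81×2.9² = 41.25. Total = 21.09+59.75+41.25 = 122.1 kN/m.

122 kN/m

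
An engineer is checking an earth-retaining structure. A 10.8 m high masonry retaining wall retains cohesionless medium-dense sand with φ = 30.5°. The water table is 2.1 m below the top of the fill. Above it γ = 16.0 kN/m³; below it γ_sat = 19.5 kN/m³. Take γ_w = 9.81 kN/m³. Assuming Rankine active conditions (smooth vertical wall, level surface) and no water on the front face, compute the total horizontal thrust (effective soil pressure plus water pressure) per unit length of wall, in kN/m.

598 kN/m

K_a = tan²(45° − φ/2) = 0.3267.
γ' = 19.5 − 9.81 = 9.690 kN/m³. Depth below WT = 8.7 m.
σ'_h at WT = K_a γ d_w = 10.98 kPa; at base = 10.98 + K_a γ' × 8.7 = 38.51 kPa.
P₁ (0–2.1 m) = ½×10.98×2.1 = 11.52. P₂ (2.1–10.8 m) = ½(10.98+38.51)×8.7 = 215.3.
P_w = ½ γ_w h₂² = 0.5×9.81×8.7² = 371.3. Total = 11.52+215.3+371.3 = 598.1 kN/m.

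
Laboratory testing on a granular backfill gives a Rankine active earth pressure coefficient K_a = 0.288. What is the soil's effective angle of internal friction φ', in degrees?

K_a = tan²(45° − φ/2) ⇒ 45° − φ/2 = arctan(√0.288) = 28.22°.
φ = 2(45° − 28.22°) = 33.56°.

33.6°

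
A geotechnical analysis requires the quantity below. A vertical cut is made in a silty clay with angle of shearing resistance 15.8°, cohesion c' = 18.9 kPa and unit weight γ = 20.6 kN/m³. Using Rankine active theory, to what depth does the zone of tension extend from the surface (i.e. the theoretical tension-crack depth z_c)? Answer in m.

2.43 m

K_a = tan²(45° − 15.8°/2) = 0.5720; √K_a = 0.7563.
The active pressure is zero where K_a γ z = 2c√K_a, so z_c = 2c/(γ√K_a) = 2×18.9/(20.6×0.7563) = 2.426 m.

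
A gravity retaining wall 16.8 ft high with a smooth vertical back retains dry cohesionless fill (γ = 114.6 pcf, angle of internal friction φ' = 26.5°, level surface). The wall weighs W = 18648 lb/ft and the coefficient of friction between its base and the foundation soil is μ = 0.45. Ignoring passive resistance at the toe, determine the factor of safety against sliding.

K_a = tan²(45° − 26.5°/2) = 0.3829.
P_a = ½K_aγH² = 0.5×0.3829×114.6×16.8² = 6193 lb/ft, acting at H/3 = 5.600 ft above the base.
FS_sliding = μW / P_a = 0.45×18648 / 6193 = 1.355.

1.36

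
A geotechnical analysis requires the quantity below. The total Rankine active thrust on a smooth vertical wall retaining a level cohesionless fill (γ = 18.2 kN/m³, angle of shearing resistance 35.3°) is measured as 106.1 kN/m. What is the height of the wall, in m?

6.60 m

K_a = 0.2675. P_a = ½ K_a γ H² ⇒ H = √(2P_a/(K_a γ)).
H = √(2×106.1/(0.2675×18.2)) = 6.601 m.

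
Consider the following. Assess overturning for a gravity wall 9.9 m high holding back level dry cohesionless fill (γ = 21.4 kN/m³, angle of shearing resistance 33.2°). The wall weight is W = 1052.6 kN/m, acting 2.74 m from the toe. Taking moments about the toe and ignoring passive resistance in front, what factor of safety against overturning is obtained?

2.85

K_a = tan²(45° − 33.2°/2) = 0.2924.
P_a = ½K_aγH² = 0.5×0.2924×21.4×9.9² = 306.6 kN/m, acting at H/3 = 3.300 m above the base.
Overturning moment M_o = P_a × H/3 = 306.6 × 3.300 = 1012.
Resisting moment M_r = W × 2.74 = 1052.6 × 2.74 = 2884.
FS_overturning = M_r/M_o = 2884/1012 = 2.851.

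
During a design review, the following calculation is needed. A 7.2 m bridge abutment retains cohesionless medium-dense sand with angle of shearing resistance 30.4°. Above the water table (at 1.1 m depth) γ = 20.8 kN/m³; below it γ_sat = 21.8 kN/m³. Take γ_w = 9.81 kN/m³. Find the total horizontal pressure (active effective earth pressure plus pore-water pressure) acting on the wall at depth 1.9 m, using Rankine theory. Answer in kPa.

18.5 kPa

K_a = (1 − sin φ)/(1 + sin φ) = 0.3280.
γ' = 21.8 − 9.81 = 11.99 kN/m³.
Effective vertical stress at 1.9 m: σ'_v = 20.8×1.1 + 11.99×0.800 = 32.47 kPa.
σ'_h = K_a σ'_v = 0.3280 × 32.47 = 10.65 kPa; u = γ_w × 0.800 = 7.848 kPa.
Total σ_h = 10.65 + 7.848 = 18.50 kPa.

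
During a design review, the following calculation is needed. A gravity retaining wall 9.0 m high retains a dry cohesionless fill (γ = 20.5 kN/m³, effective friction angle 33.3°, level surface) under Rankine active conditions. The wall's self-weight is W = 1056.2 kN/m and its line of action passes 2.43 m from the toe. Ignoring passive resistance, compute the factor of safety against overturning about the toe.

3.54

K_a = tan²(45° − 33.3°/2) = 0.2911.
P_a = ½K_aγH² = 0.5×0.2911×20.5×9.0² = 241.7 kN/m, acting at H/3 = 3.000 m above the base.
Overturning moment M_o = P_a × H/3 = 241.7 × 3.000 = 725.1.
Resisting moment M_r = W × 2.43 = 1056.2 × 2.43 = 2567.
FS_overturning = M_r/M_o = 2567/725.1 = 3.539.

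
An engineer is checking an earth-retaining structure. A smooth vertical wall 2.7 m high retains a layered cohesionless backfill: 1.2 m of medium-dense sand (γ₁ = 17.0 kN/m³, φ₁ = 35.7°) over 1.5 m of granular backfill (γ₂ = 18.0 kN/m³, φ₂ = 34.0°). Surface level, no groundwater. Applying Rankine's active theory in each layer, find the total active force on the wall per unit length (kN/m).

17.6 kN/m

K_a1 = tan²(45°−35.7°/2) = 0.2630; K_a2 = tan²(45°−34.0°/2) = 0.2827.
Layer 1: σ at base = K_a1 γ₁ h₁ = 5.365 kPa; P₁ = ½×5.365×1.2 = 3.219.
Layer 2: σ_v at top = γ₁h₁ = 20.40; σ_h top = K_a2×20.40 = 5.767; σ_h base = K_a2×(20.40+18.0×1.5) = 13.40.
P₂ = ½(5.767+13.40)×1.5 = 14.38. Total P_a = 3.219+14.38 = 17.60 kN/m.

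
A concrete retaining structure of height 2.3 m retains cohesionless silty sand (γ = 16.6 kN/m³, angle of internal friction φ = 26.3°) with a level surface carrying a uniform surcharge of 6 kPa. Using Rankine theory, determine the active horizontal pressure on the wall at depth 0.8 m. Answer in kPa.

7.44 kPa

K_a = (1 − sin φ)/(1 + sin φ) = 0.3859.
σ_v = γz + q = 16.6 × 0.8 + 6 = 19.28 kPa.
σ_h = K_a σ_v = 0.3859 × 19.28 = 7.441 kPa.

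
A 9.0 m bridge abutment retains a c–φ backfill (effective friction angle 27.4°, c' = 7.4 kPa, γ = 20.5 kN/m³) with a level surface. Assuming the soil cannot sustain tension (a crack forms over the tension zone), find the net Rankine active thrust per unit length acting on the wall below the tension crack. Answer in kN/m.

231 kN/m

K_a = 0.3697; √K_a = 0.6080.
Tension-crack depth z_c = 2c/(γ√K_a) = 2×7.4/(20.5×0.6080) = 1.187 m.
σ_a at base = K_a γ H − 2c√K_a = 0.3697×20.5×9.0 − 2×7.4×0.6080 = 59.21 kPa.
P_a = ½ × 59.21 × (H − z_c) = 0.5×59.21×7.813 = 231.3 kN/m.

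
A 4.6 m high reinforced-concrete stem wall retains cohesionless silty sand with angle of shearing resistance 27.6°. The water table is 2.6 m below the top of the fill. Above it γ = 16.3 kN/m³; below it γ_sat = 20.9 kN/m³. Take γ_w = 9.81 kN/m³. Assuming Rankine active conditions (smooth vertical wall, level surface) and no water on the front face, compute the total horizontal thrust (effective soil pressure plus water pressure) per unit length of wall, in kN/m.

K_a = tan²(45° − φ/2) = 0.3668.
γ' = 20.9 − 9.81 = 11.09 kN/m³. Depth below WT = 2.0 m.
σ'_h at WT = K_a γ d_w = 15.54 kPa; at base = 15.54 + K_a γ' × 2.0 = 23.68 kPa.
P₁ (0–2.6 m) = ½×15.54×2.6 = 20.21. P₂ (2.6–4.6 m) = ½(15.54+23.68)×2.0 = 39.22.
P_w = ½ γ_w h₂² = 0.5×9.81×2.0² = 19.62. Total = 20.21+39.22+19.62 = 79.05 kN/m.

79.1 kN/m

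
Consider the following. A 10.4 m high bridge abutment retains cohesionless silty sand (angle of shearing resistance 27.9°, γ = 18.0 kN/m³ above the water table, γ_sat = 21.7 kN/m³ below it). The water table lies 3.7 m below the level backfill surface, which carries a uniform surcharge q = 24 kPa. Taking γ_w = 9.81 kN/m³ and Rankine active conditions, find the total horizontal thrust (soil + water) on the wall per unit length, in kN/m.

614 kN/m

K_a = tan²(45° − φ/2) = 0.3625.
γ' = 21.7 − 9.81 = 11.89 kN/m³. h₂ = H − d_w = 6.7 m.
σ'_h: at surface K_a·q = 8.699; at WT K_a(q+γd_w) = 32.84; at base K_a(q+γd_w+γ'h₂) = 61.71 kPa.
P₁ = ½(8.699+32.84)×3.7 = 76.85; P₂ = ½(32.84+61.71)×6.7 = 316.8; P_w = ½γ_w h₂² = 220.2.
Total = 76.85+316.8+220.2 = 613.8 kN/m.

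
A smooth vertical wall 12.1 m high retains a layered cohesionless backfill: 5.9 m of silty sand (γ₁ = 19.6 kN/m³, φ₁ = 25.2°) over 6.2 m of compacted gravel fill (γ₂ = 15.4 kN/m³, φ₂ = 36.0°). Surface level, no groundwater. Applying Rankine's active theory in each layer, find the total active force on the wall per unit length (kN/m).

K_a1 = tan²(45°−25.2°/2) = 0.4027; K_a2 = tan²(45°−36.0°/2) = 0.2596.
Layer 1: σ at base = K_a1 γ₁ h₁ = 46.57 kPa; P₁ = ½×46.57×5.9 = 137.4.
Layer 2: σ_v at top = γ₁h₁ = 115.6; σ_h top = K_a2×115.6 = 30.02; σ_h base = K_a2×(115.6+15.4×6.2) = 54.81.
P₂ = ½(30.02+54.81)×6.2 = 263.0. Total P_a = 137.4+263.0 = 400.4 kN/m.

400 kN/m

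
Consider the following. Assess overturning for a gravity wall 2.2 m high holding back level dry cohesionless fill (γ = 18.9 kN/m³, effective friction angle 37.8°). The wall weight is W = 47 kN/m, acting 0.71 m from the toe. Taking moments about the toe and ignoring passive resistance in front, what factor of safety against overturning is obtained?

4.15

K_a = tan²(45° − 37.8°/2) = 0.2400.
P_a = ½K_aγH² = 0.5×0.2400×18.9×2.2² = 10.98 kN/m, acting at H/3 = 0.7333 m above the base.
Overturning moment M_o = P_a × H/3 = 10.98 × 0.7333 = 8.050.
Resisting moment M_r = W × 0.71 = 47 × 0.71 = 33.37.
FS_overturning = M_r/M_o = 33.37/8.050 = 4.145.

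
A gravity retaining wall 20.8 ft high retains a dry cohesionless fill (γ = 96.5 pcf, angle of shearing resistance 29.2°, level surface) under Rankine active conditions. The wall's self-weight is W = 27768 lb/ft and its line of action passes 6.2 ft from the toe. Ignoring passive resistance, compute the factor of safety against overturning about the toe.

K_a = tan²(45° − 29.2°/2) = 0.3442.
P_a = ½K_aγH² = 0.5×0.3442×96.5×20.8² = 7185 lb/ft, acting at H/3 = 6.933 ft above the base.
Overturning moment M_o = P_a × H/3 = 7185 × 6.933 = 49820.
Resisting moment M_r = W × 6.2 = 27768 × 6.2 = 172200.
FS_overturning = M_r/M_o = 172200/49820 = 3.456.

3.46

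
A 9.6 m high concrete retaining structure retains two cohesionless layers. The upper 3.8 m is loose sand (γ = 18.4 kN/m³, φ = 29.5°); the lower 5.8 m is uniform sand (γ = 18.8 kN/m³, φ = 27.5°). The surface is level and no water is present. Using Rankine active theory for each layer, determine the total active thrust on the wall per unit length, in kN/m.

K_a1 = tan²(45°−29.5°/2) = 0.3401; K_a2 = tan²(45°−27.5°/2) = 0.3682.
Layer 1: σ at base = K_a1 γ₁ h₁ = 23.78 kPa; P₁ = ½×23.78×3.8 = 45.18.
Layer 2: σ_v at top = γ₁h₁ = 69.92; σ_h top = K_a2×69.92 = 25.75; σ_h base = K_a2×(69.92+18.8×5.8) = 65.90.
P₂ = ½(25.75+65.90)×5.8 = 265.8. Total P_a = 45.18+265.8 = 310.9 kN/m.

311 kN/m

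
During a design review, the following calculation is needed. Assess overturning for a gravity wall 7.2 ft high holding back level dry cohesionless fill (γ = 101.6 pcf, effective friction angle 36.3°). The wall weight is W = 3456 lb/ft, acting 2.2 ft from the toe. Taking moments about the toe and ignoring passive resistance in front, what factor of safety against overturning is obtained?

K_a = tan²(45° − 36.3°/2) = 0.2563.
P_a = ½K_aγH² = 0.5×0.2563×101.6×7.2² = 674.9 lb/ft, acting at H/3 = 2.400 ft above the base.
Overturning moment M_o = P_a × H/3 = 674.9 × 2.400 = 1620.
Resisting moment M_r = W × 2.2 = 3456 × 2.2 = 7603.
FS_overturning = M_r/M_o = 7603/1620 = 4.694.

4.69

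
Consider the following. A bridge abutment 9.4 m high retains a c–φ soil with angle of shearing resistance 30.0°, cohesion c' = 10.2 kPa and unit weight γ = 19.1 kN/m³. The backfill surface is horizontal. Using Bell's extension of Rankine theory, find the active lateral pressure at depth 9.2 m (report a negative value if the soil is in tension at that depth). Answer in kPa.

K_a = (1 − sin φ)/(1 + sin φ) = 0.3333.
σ_a = K_a γ z − 2c√K_a = 0.3333×19.1×9.2 − 2×10.2×0.5774 = 46.80 kPa.

46.8 kPa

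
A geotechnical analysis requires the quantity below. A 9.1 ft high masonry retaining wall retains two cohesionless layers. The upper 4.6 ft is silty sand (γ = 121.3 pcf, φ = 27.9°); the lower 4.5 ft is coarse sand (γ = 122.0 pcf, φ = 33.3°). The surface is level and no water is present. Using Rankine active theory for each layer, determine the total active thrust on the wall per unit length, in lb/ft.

K_a1 = tan²(45°−27.9°/2) = 0.3625; K_a2 = tan²(45°−33.3°/2) = 0.2911.
Layer 1: σ at base = K_a1 γ₁ h₁ = 202.2 psf; P₁ = ½×202.2×4.6 = 465.2.
Layer 2: σ_v at top = γ₁h₁ = 558.0; σ_h top = K_a2×558.0 = 162.4; σ_h base = K_a2×(558.0+122.0×4.5) = 322.3.
P₂ = ½(162.4+322.3)×4.5 = 1091. Total P_a = 465.2+1091 = 1556 lb/ft.

1560 lb/ft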